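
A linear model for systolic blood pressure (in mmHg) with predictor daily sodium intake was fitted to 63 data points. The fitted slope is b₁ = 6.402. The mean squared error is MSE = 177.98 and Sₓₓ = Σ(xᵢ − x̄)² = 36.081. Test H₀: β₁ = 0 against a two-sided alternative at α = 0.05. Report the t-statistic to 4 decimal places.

SE(b₁) = √(MSE/Sₓₓ) = √(177.98/36.081) = 2.22099.
t = 6.402 / 2.22099 = 2.8825.
df = n − 2 = 61.
Two-sided p ≈ 0.0054, which is < 0.05, so reject H₀.
There is evidence that daily sodium intake is associated with systolic blood pressure.

t = 2.8825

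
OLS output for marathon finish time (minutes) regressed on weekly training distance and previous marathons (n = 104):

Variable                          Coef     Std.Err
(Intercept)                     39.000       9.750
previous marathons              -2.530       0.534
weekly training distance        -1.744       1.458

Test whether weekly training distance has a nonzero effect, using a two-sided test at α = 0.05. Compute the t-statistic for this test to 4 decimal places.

t = -1.1962

Read off: b = -1.744, SE = 1.458 for weekly training distance.
H₀: β₁ = 0 vs H₁: β₁ ≠ 0.
t = -1.744 / 1.458 = -1.1962.
df = n − k − 1 = 104 − 2 − 1 = 101.
Two-sided p ≈ 0.2344, which is ≥ 0.05, so fail to reject H₀.
The data do not give significant evidence of an association between weekly training distance and marathon finish time, after adjusting for the other predictors.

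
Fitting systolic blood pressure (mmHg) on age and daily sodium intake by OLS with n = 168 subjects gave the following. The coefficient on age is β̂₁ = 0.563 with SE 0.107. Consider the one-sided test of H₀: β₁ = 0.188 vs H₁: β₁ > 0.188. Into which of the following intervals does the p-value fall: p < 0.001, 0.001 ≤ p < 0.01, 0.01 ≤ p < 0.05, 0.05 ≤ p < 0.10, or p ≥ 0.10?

p < 0.001

t = (0.563 − 0.188) / 0.107 = 3.505.
df = n − k − 1 = 168 − 2 − 1 = 165.
One-sided p = P(T_{165} > t) ≈ 0.0003.
So p < 0.001.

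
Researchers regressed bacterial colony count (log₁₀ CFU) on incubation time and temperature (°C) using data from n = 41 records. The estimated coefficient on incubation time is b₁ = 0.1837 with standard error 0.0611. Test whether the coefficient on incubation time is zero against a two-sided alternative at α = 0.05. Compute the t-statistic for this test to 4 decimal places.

t = 3.0065

H₀: β₁ = 0 vs H₁: β₁ ≠ 0.
t = (b₁ − β₁⁰)/SE = 0.1837 / 0.0611 = 3.0065.
df = n − k − 1 = 41 − 2 − 1 = 38.
Two-sided p ≈ 0.0047, which is < 0.05, so reject H₀.
There is evidence that incubation time is associated with bacterial colony count, holding the other predictors fixed.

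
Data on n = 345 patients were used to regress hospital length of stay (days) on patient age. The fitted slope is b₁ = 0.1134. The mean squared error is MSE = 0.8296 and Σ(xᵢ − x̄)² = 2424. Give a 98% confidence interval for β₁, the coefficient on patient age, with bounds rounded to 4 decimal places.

(0.0702, 0.1566)

SE(b₁) = √(MSE/Sₓₓ) = √(0.8296/2424) = 0.0184998.
df = n − 2 = 343.
t* = t_{0.01, 343} = 2.337269.
Margin = t* × SE = 2.337269 × 0.0184998 = 0.043239.
CI: 0.1134 ± 0.043239 → (0.0702, 0.1566).
With 98% confidence, each one-unit increase in patient age is associated with a change of between 0.0702 and 0.1566 days in hospital length of stay.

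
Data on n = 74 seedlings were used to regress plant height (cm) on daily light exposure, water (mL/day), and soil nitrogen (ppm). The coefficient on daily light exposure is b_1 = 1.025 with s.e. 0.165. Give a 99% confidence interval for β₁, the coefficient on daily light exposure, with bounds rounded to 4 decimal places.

df = n − k − 1 = 74 − 3 − 1 = 70.
t* = t_{0.005, 70} = 2.647905.
Margin = t* × SE = 2.647905 × 0.165 = 0.436904.
CI: 1.025 ± 0.436904 → (0.5881, 1.4619).
With 99% confidence, each one-unit increase in daily light exposure is associated with a change of between 0.5881 and 1.4619 cm in plant height, holding the other predictors fixed.

(0.5881, 1.4619)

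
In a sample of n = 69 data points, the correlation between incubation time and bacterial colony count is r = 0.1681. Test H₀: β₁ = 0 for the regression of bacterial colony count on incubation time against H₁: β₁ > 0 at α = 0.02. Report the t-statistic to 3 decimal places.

t = 1.396

t = r·√(n − 2)/√(1 − r²) = 0.1681·√67/√0.971742 = 1.396.
df = n − 2 = 67.
One-sided p ≈ 0.0837, which is ≥ 0.02, so fail to reject H₀.
The data do not give significant evidence of a linear association between incubation time and bacterial colony count.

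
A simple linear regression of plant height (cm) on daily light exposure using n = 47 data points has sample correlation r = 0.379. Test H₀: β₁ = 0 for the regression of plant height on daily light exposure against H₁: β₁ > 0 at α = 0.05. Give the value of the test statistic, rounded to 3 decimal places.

t = 2.747

t = r·√(n − 2)/√(1 − r²) = 0.379·√45/√0.856359 = 2.747.
df = n − 2 = 45.
One-sided p ≈ 0.0043, which is < 0.05, so reject H₀.
There is evidence of a linear association between daily light exposure and plant height.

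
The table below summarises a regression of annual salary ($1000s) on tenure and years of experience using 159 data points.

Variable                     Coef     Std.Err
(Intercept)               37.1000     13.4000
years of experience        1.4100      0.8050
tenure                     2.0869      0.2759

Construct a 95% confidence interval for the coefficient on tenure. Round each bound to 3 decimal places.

(1.542, 2.632)

Read off: b = 2.0869, SE = 0.2759 for tenure.
df = n − k − 1 = 159 − 2 − 1 = 156.
t* = t_{0.025, 156} = 1.975288.
Margin = t* × SE = 1.975288 × 0.2759 = 0.54498.
CI: 2.0869 ± 0.54498 → (1.542, 2.632).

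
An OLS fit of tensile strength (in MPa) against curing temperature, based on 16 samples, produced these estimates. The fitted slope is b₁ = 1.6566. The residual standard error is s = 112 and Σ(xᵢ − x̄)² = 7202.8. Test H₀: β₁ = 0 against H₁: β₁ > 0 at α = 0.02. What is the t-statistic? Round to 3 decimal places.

SE(b₁) = s/√Sₓₓ = 112/√7202.8 = 1.31968.
t = 1.6566 / 1.31968 = 1.255.
df = n − 2 = 14.
One-sided p ≈ 0.1150, which is ≥ 0.02, so fail to reject H₀.
The data do not give significant evidence that the true slope on curing temperature is positive.

t = 1.255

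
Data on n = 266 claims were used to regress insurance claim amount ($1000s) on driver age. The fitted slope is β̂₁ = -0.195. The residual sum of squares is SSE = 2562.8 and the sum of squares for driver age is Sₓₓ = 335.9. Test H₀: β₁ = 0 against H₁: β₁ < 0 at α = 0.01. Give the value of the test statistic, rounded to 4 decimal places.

t = -1.1471

MSE = SSE/(n − 2) = 2562.8/264 = 9.70758.
SE(β̂₁) = √(MSE/Sₓₓ) = √(9.70758/335.9) = 0.170001.
t = -0.195 / 0.170001 = -1.1471.
df = n − 2 = 264.
One-sided p ≈ 0.1262, which is ≥ 0.01, so fail to reject H₀.
The data do not give significant evidence that the true slope on driver age is negative.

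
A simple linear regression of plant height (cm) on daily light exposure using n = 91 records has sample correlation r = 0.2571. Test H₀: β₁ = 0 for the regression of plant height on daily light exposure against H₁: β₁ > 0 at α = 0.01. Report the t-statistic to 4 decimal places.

t = 2.5098

t = r·√(n − 2)/√(1 − r²) = 0.2571·√89/√0.9339 = 2.5098.
df = n − 2 = 89.
One-sided p ≈ 0.0069, which is < 0.01, so reject H₀.
There is evidence of a linear association between daily light exposure and plant height.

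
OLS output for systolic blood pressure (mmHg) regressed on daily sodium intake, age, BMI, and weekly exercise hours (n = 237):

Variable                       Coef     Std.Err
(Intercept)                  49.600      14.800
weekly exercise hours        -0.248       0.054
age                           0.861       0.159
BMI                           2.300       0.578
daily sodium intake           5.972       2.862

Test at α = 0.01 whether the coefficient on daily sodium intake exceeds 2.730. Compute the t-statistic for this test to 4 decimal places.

t = 1.1328

Read off: b = 5.972, SE = 2.862 for daily sodium intake.
H₀: β₁ = 2.730 vs H₁: β₁ > 2.730.
t = (5.972 − 2.730) / 2.862 = 1.1328.
df = n − k − 1 = 237 − 4 − 1 = 232.
One-sided p ≈ 0.1292, which is ≥ 0.01, so fail to reject H₀.
The data do not give significant evidence that the true slope on daily sodium intake exceeds 2.730 mmHg per unit, holding the other predictors fixed.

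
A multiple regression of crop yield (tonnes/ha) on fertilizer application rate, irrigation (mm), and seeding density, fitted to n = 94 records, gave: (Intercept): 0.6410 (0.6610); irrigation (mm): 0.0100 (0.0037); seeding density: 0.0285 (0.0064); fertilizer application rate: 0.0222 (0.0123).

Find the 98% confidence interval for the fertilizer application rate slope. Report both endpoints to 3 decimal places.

Read off: b = 0.0222, SE = 0.0123 for fertilizer application rate.
df = n − k − 1 = 94 − 3 − 1 = 90.
t* = t_{0.01, 90} = 2.368497.
Margin = t* × SE = 2.368497 × 0.0123 = 0.02913.
CI: 0.0222 ± 0.02913 → (-0.007, 0.051).

(-0.007, 0.051)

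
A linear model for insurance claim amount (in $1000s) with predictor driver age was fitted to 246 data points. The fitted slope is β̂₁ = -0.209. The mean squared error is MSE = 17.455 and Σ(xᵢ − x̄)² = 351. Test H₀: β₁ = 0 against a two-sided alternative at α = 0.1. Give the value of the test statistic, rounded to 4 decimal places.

t = -0.9372

SE(β̂₁) = √(MSE/Sₓₓ) = √(17.455/351) = 0.223001.
t = -0.209 / 0.223001 = -0.9372.
df = n − 2 = 244.
Two-sided p ≈ 0.3496, which is ≥ 0.1, so fail to reject H₀.
The data do not give significant evidence of an association between driver age and insurance claim amount.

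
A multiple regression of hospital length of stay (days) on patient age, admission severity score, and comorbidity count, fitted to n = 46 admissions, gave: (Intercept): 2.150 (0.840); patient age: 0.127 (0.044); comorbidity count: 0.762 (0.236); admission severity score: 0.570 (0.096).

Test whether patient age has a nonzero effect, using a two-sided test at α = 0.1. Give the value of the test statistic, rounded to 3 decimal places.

t = 2.886

Read off: b = 0.127, SE = 0.044 for patient age.
H₀: β₁ = 0 vs H₁: β₁ ≠ 0.
t = 0.127 / 0.044 = 2.886.
df = n − k − 1 = 46 − 3 − 1 = 42.
Two-sided p ≈ 0.0061, which is < 0.1, so reject H₀.
There is evidence that patient age is associated with hospital length of stay, holding the other predictors fixed.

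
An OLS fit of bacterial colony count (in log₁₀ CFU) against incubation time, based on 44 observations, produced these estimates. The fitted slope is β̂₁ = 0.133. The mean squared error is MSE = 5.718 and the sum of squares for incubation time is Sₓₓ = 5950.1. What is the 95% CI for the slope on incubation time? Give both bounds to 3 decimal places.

(0.070, 0.196)

SE(β̂₁) = √(MSE/Sₓₓ) = √(5.718/5950.1) = 0.0309999.
df = n − 2 = 42.
t* = t_{0.025, 42} = 2.018082.
Margin = t* × SE = 2.018082 × 0.0309999 = 0.06256.
CI: 0.133 ± 0.06256 → (0.070, 0.196).
With 95% confidence, each one-unit increase in incubation time is associated with a change of between 0.070 and 0.196 log₁₀ CFU in bacterial colony count.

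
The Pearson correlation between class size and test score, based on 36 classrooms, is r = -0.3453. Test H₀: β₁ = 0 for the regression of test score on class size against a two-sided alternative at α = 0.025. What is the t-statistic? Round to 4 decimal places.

t = -2.1454

t = r·√(n − 2)/√(1 − r²) = -0.3453·√34/√0.880768 = -2.1454.
df = n − 2 = 34.
Two-sided p ≈ 0.0392, which is ≥ 0.025, so fail to reject H₀.
The data do not give significant evidence of a linear association between class size and test score.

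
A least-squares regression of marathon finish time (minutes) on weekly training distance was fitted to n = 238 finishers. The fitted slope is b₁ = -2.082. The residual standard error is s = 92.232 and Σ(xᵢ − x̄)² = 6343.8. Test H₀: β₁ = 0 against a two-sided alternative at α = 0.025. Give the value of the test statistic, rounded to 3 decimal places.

SE(b₁) = s/√Sₓₓ = 92.232/√6343.8 = 1.158.
t = -2.082 / 1.158 = -1.798.
df = n − 2 = 236.
Two-sided p ≈ 0.0735, which is ≥ 0.025, so fail to reject H₀.
The data do not give significant evidence of an association between weekly training distance and marathon finish time.

t = -1.798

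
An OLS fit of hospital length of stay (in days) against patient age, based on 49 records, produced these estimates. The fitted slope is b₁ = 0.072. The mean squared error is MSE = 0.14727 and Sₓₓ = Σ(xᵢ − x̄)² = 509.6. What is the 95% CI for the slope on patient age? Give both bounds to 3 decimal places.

(0.038, 0.106)

SE(b₁) = √(MSE/Sₓₓ) = √(0.14727/509.6) = 0.0169997.
df = n − 2 = 47.
t* = t_{0.025, 47} = 2.011741.
Margin = t* × SE = 2.011741 × 0.0169997 = 0.03420.
CI: 0.072 ± 0.03420 → (0.038, 0.106).
With 95% confidence, each one-unit increase in patient age is associated with a change of between 0.038 and 0.106 days in hospital length of stay.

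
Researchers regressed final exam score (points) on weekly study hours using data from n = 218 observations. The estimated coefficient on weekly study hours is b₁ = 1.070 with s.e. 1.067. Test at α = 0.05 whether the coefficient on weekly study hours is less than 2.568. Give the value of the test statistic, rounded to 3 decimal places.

H₀: β₁ = 2.568 vs H₁: β₁ < 2.568.
t = (b₁ − β₁⁰)/SE = (1.070 − 2.568) / 1.067 = -1.404.
df = n − 2 = 218 − 2 = 216.
One-sided p ≈ 0.0809, which is ≥ 0.05, so fail to reject H₀.
The data do not give significant evidence that the true slope on weekly study hours is below 2.568 points per unit.

t = -1.404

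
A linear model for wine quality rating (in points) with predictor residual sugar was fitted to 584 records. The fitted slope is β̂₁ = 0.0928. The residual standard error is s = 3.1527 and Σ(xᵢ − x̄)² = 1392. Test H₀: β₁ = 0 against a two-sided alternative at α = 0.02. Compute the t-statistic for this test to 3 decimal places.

SE(β̂₁) = s/√Sₓₓ = 3.1527/√1392 = 0.0845012.
t = 0.0928 / 0.0845012 = 1.098.
df = n − 2 = 582.
Two-sided p ≈ 0.2726, which is ≥ 0.02, so fail to reject H₀.
The data do not give significant evidence of an association between residual sugar and wine quality rating.

t = 1.098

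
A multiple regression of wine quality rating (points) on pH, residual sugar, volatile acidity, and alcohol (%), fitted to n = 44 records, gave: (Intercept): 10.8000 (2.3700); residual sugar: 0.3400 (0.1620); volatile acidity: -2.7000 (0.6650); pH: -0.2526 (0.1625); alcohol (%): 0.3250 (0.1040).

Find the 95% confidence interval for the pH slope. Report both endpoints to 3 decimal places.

Read off: b = -0.2526, SE = 0.1625 for pH.
df = n − k − 1 = 44 − 4 − 1 = 39.
t* = t_{0.025, 39} = 2.022691.
Margin = t* × SE = 2.022691 × 0.1625 = 0.32869.
CI: -0.2526 ± 0.32869 → (-0.581, 0.076).

(-0.581, 0.076)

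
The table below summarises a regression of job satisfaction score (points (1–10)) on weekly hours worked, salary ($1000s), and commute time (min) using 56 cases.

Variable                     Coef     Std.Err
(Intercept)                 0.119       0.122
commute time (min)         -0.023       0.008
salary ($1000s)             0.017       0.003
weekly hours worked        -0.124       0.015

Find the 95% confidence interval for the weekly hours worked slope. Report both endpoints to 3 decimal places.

Read off: b = -0.124, SE = 0.015 for weekly hours worked.
df = n − k − 1 = 56 − 3 − 1 = 52.
t* = t_{0.025, 52} = 2.006647.
Margin = t* × SE = 2.006647 × 0.015 = 0.03010.
CI: -0.124 ± 0.03010 → (-0.154, -0.094).

(-0.154, -0.094)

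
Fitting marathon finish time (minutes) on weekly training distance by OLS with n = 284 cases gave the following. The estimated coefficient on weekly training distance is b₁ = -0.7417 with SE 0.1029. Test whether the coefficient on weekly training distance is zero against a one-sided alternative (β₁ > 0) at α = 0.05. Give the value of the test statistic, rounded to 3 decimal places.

H₀: β₁ = 0 vs H₁: β₁ > 0.
t = (b₁ − β₁⁰)/SE = -0.7417 / 0.1029 = -7.208.
df = n − 2 = 284 − 2 = 282.
One-sided p ≈ 1.0000, which is ≥ 0.05, so fail to reject H₀.
The data do not give significant evidence that the true slope on weekly training distance is positive.

t = -7.208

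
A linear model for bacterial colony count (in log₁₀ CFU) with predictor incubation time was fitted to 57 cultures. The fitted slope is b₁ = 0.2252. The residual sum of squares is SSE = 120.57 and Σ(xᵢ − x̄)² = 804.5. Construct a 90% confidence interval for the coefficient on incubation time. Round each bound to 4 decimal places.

MSE = SSE/(n − 2) = 120.57/55 = 2.19218.
SE(b₁) = √(MSE/Sₓₓ) = √(2.19218/804.5) = 0.0522006.
df = n − 2 = 55.
t* = t_{0.05, 55} = 1.673034.
Margin = t* × SE = 1.673034 × 0.0522006 = 0.087333.
CI: 0.2252 ± 0.087333 → (0.1379, 0.3125).
With 90% confidence, each one-unit increase in incubation time is associated with a change of between 0.1379 and 0.3125 log₁₀ CFU in bacterial colony count.

(0.1379, 0.3125)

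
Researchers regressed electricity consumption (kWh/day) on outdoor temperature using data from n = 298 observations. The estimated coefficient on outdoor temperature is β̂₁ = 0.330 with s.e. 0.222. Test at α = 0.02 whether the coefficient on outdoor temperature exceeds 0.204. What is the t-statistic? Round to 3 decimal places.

H₀: β₁ = 0.204 vs H₁: β₁ > 0.204.
t = (β̂₁ − β₁⁰)/SE = (0.330 − 0.204) / 0.222 = 0.568.
df = n − 2 = 298 − 2 = 296.
One-sided p ≈ 0.2854, which is ≥ 0.02, so fail to reject H₀.
The data do not give significant evidence that the true slope on outdoor temperature exceeds 0.204 kWh/day per unit.

t = 0.568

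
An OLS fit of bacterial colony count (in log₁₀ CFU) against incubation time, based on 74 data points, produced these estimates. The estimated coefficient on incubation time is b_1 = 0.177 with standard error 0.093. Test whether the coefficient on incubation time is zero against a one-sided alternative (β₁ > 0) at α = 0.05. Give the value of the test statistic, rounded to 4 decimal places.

t = 1.9032

H₀: β₁ = 0 vs H₁: β₁ > 0.
t = (b_1 − β₁⁰)/SE = 0.177 / 0.093 = 1.9032.
df = n − 2 = 74 − 2 = 72.
One-sided p ≈ 0.0305, which is < 0.05, so reject H₀.
There is evidence that the true slope on incubation time is positive.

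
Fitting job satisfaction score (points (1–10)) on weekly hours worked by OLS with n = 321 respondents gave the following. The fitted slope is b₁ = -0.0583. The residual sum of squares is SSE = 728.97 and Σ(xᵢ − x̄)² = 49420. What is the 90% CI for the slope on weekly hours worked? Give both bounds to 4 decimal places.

(-0.0695, -0.0471)

MSE = SSE/(n − 2) = 728.97/319 = 2.28517.
SE(b₁) = √(MSE/Sₓₓ) = √(2.28517/49420) = 0.00679999.
df = n − 2 = 319.
t* = t_{0.05, 319} = 1.649644.
Margin = t* × SE = 1.649644 × 0.00679999 = 0.011218.
CI: -0.0583 ± 0.011218 → (-0.0695, -0.0471).
With 90% confidence, each one-unit increase in weekly hours worked is associated with a change of between -0.0695 and -0.0471 points (1–10) in job satisfaction score.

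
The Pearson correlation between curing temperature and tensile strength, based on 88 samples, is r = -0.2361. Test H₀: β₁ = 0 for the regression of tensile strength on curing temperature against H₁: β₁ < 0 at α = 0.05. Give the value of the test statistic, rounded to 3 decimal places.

t = r·√(n − 2)/√(1 − r²) = -0.2361·√86/√0.944257 = -2.253.
df = n − 2 = 86.
One-sided p ≈ 0.0134, which is < 0.05, so reject H₀.
There is evidence of a linear association between curing temperature and tensile strength.

t = -2.253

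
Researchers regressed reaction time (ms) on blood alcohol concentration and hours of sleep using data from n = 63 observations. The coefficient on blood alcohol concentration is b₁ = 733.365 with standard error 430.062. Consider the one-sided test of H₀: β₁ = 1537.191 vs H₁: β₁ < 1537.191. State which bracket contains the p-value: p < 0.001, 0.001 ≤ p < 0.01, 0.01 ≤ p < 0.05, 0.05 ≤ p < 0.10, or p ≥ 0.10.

0.01 ≤ p < 0.05

t = (733.365 − 1537.191) / 430.062 = -1.869.
df = n − k − 1 = 63 − 2 − 1 = 60.
One-sided p = P(T_{60} < t) ≈ 0.0332.
So 0.01 ≤ p < 0.05.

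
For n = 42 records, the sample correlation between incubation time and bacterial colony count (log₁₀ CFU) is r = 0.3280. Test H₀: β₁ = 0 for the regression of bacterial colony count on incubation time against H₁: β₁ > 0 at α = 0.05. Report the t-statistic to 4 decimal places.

t = r·√(n − 2)/√(1 − r²) = 0.3280·√40/√0.892416 = 2.1959.
df = n − 2 = 40.
One-sided p ≈ 0.0170, which is < 0.05, so reject H₀.
There is evidence of a linear association between incubation time and bacterial colony count.

t = 2.1959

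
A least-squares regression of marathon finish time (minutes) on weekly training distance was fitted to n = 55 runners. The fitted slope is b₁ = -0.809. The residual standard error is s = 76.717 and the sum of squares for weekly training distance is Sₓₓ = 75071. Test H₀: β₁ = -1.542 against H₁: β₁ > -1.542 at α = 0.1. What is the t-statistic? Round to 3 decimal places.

SE(b₁) = s/√Sₓₓ = 76.717/√75071 = 0.279998.
t = (-0.809 − (-1.542)) / 0.279998 = 2.618.
df = n − 2 = 53.
One-sided p ≈ 0.0058, which is < 0.1, so reject H₀.
There is evidence that the true slope on weekly training distance exceeds -1.542 minutes per unit.

t = 2.618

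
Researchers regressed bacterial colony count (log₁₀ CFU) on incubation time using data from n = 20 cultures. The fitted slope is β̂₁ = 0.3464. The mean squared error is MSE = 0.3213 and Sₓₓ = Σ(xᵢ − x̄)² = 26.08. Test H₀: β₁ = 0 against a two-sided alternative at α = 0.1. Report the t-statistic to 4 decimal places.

t = 3.1209

SE(β̂₁) = √(MSE/Sₓₓ) = √(0.3213/26.08) = 0.110995.
t = 0.3464 / 0.110995 = 3.1209.
df = n − 2 = 18.
Two-sided p ≈ 0.0059, which is < 0.1, so reject H₀.
There is evidence that incubation time is associated with bacterial colony count.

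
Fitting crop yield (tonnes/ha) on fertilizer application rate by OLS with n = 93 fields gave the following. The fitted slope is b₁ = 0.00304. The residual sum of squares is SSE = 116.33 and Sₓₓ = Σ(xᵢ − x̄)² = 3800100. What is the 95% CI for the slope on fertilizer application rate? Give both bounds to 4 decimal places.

(0.0019, 0.0042)

MSE = SSE/(n − 2) = 116.33/91 = 1.27835.
SE(b₁) = √(MSE/Sₓₓ) = √(1.27835/3800100) = 0.00058.
df = n − 2 = 91.
t* = t_{0.025, 91} = 1.986377.
Margin = t* × SE = 1.986377 × 0.00058 = 0.001152.
CI: 0.00304 ± 0.001152 → (0.0019, 0.0042).
With 95% confidence, each one-unit increase in fertilizer application rate is associated with a change of between 0.0019 and 0.0042 tonnes/ha in crop yield.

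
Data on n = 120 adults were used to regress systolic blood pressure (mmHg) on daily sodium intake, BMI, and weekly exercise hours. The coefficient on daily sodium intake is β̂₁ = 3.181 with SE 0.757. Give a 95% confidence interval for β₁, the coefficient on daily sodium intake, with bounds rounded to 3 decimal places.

df = n − k − 1 = 120 − 3 − 1 = 116.
t* = t_{0.025, 116} = 1.980626.
Margin = t* × SE = 1.980626 × 0.757 = 1.49933.
CI: 3.181 ± 1.49933 → (1.682, 4.680).
With 95% confidence, each one-unit increase in daily sodium intake is associated with a change of between 1.682 and 4.680 mmHg in systolic blood pressure, holding the other predictors fixed.

(1.682, 4.680)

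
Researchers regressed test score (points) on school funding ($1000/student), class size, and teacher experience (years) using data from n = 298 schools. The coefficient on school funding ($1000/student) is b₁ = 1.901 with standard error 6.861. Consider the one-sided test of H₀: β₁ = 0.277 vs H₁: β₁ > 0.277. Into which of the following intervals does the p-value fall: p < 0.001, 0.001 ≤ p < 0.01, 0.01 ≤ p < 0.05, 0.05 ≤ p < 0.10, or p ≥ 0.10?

t = (1.901 − 0.277) / 6.861 = 0.237.
df = n − k − 1 = 298 − 3 − 1 = 294.
One-sided p = P(T_{294} > t) ≈ 0.4065.
So p ≥ 0.10.

p ≥ 0.10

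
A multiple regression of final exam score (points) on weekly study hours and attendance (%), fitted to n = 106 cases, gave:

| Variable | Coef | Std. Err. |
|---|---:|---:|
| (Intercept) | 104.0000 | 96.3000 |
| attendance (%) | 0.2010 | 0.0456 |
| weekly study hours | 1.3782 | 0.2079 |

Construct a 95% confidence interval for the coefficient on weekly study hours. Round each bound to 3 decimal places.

Read off: b = 1.3782, SE = 0.2079 for weekly study hours.
df = n − k − 1 = 106 − 2 − 1 = 103.
t* = t_{0.025, 103} = 1.983264.
Margin = t* × SE = 1.983264 × 0.2079 = 0.41232.
CI: 1.3782 ± 0.41232 → (0.966, 1.791).

(0.966, 1.791)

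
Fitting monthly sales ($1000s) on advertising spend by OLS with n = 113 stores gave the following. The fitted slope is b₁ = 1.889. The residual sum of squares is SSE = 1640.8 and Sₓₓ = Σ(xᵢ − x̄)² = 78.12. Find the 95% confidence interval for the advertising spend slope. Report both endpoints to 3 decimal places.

MSE = SSE/(n − 2) = 1640.8/111 = 14.782.
SE(b₁) = √(MSE/Sₓₓ) = √(14.782/78.12) = 0.434996.
df = n − 2 = 111.
t* = t_{0.025, 111} = 1.981567.
Margin = t* × SE = 1.981567 × 0.434996 = 0.86197.
CI: 1.889 ± 0.86197 → (1.027, 2.751).
With 95% confidence, each one-unit increase in advertising spend is associated with a change of between 1.027 and 2.751 $1000s in monthly sales.

(1.027, 2.751)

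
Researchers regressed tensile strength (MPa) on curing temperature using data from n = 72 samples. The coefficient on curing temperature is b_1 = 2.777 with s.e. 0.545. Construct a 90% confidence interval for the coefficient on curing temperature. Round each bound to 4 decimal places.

(1.8685, 3.6855)

df = n − 2 = 72 − 2 = 70.
t* = t_{0.05, 70} = 1.666914.
Margin = t* × SE = 1.666914 × 0.545 = 0.908468.
CI: 2.777 ± 0.908468 → (1.8685, 3.6855).
With 90% confidence, each one-unit increase in curing temperature is associated with a change of between 1.8685 and 3.6855 MPa in tensile strength.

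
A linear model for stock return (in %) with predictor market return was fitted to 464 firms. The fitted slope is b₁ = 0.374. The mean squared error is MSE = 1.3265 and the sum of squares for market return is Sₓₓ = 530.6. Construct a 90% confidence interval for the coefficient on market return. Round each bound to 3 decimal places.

(0.292, 0.456)

SE(b₁) = √(MSE/Sₓₓ) = √(1.3265/530.6) = 0.05.
df = n − 2 = 462.
t* = t_{0.05, 462} = 1.648158.
Margin = t* × SE = 1.648158 × 0.05 = 0.08241.
CI: 0.374 ± 0.08241 → (0.292, 0.456).
With 90% confidence, each one-unit increase in market return is associated with a change of between 0.292 and 0.456 % in stock return.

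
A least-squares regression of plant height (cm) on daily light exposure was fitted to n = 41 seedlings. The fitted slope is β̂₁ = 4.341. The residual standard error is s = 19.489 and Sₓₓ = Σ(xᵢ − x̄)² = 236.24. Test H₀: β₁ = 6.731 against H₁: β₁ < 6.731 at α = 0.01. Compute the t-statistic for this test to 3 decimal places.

SE(β̂₁) = s/√Sₓₓ = 19.489/√236.24 = 1.26798.
t = (4.341 − 6.731) / 1.26798 = -1.885.
df = n − 2 = 39.
One-sided p ≈ 0.0335, which is ≥ 0.01, so fail to reject H₀.
The data do not give significant evidence that the true slope on daily light exposure is below 6.731 cm per unit.

t = -1.885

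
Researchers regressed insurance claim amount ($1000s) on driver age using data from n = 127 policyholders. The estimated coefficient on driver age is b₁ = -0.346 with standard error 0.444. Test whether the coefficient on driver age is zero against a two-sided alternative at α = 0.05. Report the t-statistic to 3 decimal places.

t = -0.779

H₀: β₁ = 0 vs H₁: β₁ ≠ 0.
t = (b₁ − β₁⁰)/SE = -0.346 / 0.444 = -0.779.
df = n − 2 = 127 − 2 = 125.
Two-sided p ≈ 0.4373, which is ≥ 0.05, so fail to reject H₀.
The data do not give significant evidence of an association between driver age and insurance claim amount.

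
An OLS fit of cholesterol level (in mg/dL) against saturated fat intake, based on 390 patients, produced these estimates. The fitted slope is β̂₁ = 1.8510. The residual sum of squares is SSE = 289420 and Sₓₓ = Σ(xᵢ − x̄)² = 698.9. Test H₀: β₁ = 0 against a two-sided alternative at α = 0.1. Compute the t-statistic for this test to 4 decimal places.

t = 1.7917

MSE = SSE/(n − 2) = 289420/388 = 745.928.
SE(β̂₁) = √(MSE/Sₓₓ) = √(745.928/698.9) = 1.0331.
t = 1.8510 / 1.0331 = 1.7917.
df = n − 2 = 388.
Two-sided p ≈ 0.0740, which is < 0.1, so reject H₀.
There is evidence that saturated fat intake is associated with cholesterol level.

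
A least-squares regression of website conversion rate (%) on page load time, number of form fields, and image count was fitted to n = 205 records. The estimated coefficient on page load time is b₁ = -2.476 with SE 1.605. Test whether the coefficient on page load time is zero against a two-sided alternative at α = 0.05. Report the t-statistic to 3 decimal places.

t = -1.543

H₀: β₁ = 0 vs H₁: β₁ ≠ 0.
t = (b₁ − β₁⁰)/SE = -2.476 / 1.605 = -1.543.
df = n − k − 1 = 205 − 3 − 1 = 201.
Two-sided p ≈ 0.1245, which is ≥ 0.05, so fail to reject H₀.
The data do not give significant evidence of an association between page load time and website conversion rate, after adjusting for the other predictors.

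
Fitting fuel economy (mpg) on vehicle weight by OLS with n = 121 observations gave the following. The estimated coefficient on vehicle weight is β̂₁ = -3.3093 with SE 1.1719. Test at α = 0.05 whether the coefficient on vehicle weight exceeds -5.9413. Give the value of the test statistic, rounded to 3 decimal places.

t = 2.246

H₀: β₁ = -5.9413 vs H₁: β₁ > -5.9413.
t = (β̂₁ − β₁⁰)/SE = (-3.3093 − (-5.9413)) / 1.1719 = 2.246.
df = n − 2 = 121 − 2 = 119.
One-sided p ≈ 0.0133, which is < 0.05, so reject H₀.
There is evidence that the true slope on vehicle weight exceeds -5.9413 mpg per unit.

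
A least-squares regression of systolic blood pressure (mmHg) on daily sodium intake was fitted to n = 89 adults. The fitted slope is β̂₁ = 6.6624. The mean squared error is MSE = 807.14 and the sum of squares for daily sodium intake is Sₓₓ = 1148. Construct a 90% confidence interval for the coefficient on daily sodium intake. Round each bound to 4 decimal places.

SE(β̂₁) = √(MSE/Sₓₓ) = √(807.14/1148) = 0.838501.
df = n − 2 = 87.
t* = t_{0.05, 87} = 1.662557.
Margin = t* × SE = 1.662557 × 0.838501 = 1.394056.
CI: 6.6624 ± 1.394056 → (5.2683, 8.0565).
With 90% confidence, each one-unit increase in daily sodium intake is associated with a change of between 5.2683 and 8.0565 mmHg in systolic blood pressure.

(5.2683, 8.0565)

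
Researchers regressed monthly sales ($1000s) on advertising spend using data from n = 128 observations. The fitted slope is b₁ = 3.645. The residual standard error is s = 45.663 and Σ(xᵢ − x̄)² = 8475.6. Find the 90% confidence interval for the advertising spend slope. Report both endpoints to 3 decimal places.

SE(b₁) = s/√Sₓₓ = 45.663/√8475.6 = 0.495997.
df = n − 2 = 126.
t* = t_{0.05, 126} = 1.657037.
Margin = t* × SE = 1.657037 × 0.495997 = 0.82189.
CI: 3.645 ± 0.82189 → (2.823, 4.467).
With 90% confidence, each one-unit increase in advertising spend is associated with a change of between 2.823 and 4.467 $1000s in monthly sales.

(2.823, 4.467)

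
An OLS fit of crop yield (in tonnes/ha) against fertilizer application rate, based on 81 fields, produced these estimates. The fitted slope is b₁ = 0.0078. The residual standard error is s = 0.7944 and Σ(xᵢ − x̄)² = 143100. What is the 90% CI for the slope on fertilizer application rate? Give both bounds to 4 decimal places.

(0.0043, 0.0113)

SE(b₁) = s/√Sₓₓ = 0.7944/√143100 = 0.0021.
df = n − 2 = 79.
t* = t_{0.05, 79} = 1.664371.
Margin = t* × SE = 1.664371 × 0.0021 = 0.003495.
CI: 0.0078 ± 0.003495 → (0.0043, 0.0113).
With 90% confidence, each one-unit increase in fertilizer application rate is associated with a change of between 0.0043 and 0.0113 tonnes/ha in crop yield.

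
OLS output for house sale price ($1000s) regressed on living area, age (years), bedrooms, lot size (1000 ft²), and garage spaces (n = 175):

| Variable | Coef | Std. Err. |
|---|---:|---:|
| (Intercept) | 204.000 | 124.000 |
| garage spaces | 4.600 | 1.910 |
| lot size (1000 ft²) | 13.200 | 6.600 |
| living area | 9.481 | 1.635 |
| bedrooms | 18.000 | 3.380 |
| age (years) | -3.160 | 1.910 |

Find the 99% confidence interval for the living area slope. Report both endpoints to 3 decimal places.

Read off: b = 9.481, SE = 1.635 for living area.
df = n − k − 1 = 175 − 5 − 1 = 169.
t* = t_{0.005, 169} = 2.605233.
Margin = t* × SE = 2.605233 × 1.635 = 4.25956.
CI: 9.481 ± 4.25956 → (5.221, 13.741).

(5.221, 13.741)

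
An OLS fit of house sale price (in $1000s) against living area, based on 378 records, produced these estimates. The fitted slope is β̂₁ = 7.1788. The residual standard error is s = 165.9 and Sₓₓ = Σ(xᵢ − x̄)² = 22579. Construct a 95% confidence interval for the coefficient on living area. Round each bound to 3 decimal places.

SE(β̂₁) = s/√Sₓₓ = 165.9/√22579 = 1.10406.
df = n − 2 = 376.
t* = t_{0.025, 376} = 1.966293.
Margin = t* × SE = 1.966293 × 1.10406 = 2.17091.
CI: 7.1788 ± 2.17091 → (5.008, 9.350).
With 95% confidence, each one-unit increase in living area is associated with a change of between 5.008 and 9.350 $1000s in house sale price.

(5.008, 9.350)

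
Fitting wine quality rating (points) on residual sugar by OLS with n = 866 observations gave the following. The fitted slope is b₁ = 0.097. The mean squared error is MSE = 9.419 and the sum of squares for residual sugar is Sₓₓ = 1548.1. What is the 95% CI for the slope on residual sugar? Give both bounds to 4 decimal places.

(-0.0561, 0.2501)

SE(b₁) = √(MSE/Sₓₓ) = √(9.419/1548.1) = 0.0780015.
df = n − 2 = 864.
t* = t_{0.025, 864} = 1.962713.
Margin = t* × SE = 1.962713 × 0.0780015 = 0.153095.
CI: 0.097 ± 0.153095 → (-0.0561, 0.2501).
With 95% confidence, each one-unit increase in residual sugar is associated with a change of between -0.0561 and 0.2501 points in wine quality rating.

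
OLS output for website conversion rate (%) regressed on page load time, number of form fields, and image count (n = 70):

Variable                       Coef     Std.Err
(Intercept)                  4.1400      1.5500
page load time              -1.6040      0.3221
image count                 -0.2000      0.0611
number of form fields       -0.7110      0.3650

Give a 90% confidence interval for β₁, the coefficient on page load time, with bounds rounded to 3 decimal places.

(-2.141, -1.067)

Read off: b = -1.6040, SE = 0.3221 for page load time.
df = n − k − 1 = 70 − 3 − 1 = 66.
t* = t_{0.05, 66} = 1.668271.
Margin = t* × SE = 1.668271 × 0.3221 = 0.53735.
CI: -1.6040 ± 0.53735 → (-2.141, -1.067).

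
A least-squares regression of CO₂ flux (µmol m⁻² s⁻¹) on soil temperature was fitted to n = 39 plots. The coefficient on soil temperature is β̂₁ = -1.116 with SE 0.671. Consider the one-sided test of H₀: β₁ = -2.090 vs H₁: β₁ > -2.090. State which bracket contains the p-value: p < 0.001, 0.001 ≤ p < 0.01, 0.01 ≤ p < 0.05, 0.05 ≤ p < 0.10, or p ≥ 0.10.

0.05 ≤ p < 0.10

t = (-1.116 − (-2.090)) / 0.671 = 1.452.
df = n − 2 = 39 − 2 = 37.
One-sided p = P(T_{37} > t) ≈ 0.0775.
So 0.05 ≤ p < 0.10.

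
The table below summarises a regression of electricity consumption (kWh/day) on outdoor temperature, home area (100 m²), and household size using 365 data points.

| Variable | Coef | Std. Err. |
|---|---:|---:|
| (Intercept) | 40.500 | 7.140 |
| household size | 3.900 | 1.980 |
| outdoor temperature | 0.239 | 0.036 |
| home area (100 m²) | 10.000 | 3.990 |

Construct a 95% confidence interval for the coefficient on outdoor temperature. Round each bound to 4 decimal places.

Read off: b = 0.239, SE = 0.036 for outdoor temperature.
df = n − k − 1 = 365 − 3 − 1 = 361.
t* = t_{0.025, 361} = 1.966557.
Margin = t* × SE = 1.966557 × 0.036 = 0.070796.
CI: 0.239 ± 0.070796 → (0.1682, 0.3098).

(0.1682, 0.3098)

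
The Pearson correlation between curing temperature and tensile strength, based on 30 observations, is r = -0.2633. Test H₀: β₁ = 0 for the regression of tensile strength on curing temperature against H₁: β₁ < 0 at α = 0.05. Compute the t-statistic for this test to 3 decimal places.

t = r·√(n − 2)/√(1 − r²) = -0.2633·√28/√0.930673 = -1.444.
df = n − 2 = 28.
One-sided p ≈ 0.0799, which is ≥ 0.05, so fail to reject H₀.
The data do not give significant evidence of a linear association between curing temperature and tensile strength.

t = -1.444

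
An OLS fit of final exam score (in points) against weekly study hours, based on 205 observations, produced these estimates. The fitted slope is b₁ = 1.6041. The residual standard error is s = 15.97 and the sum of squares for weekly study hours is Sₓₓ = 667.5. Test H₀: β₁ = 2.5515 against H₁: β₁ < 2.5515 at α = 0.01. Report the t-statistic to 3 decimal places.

SE(b₁) = s/√Sₓₓ = 15.97/√667.5 = 0.618129.
t = (1.6041 − 2.5515) / 0.618129 = -1.533.
df = n − 2 = 203.
One-sided p ≈ 0.0635, which is ≥ 0.01, so fail to reject H₀.
The data do not give significant evidence that the true slope on weekly study hours is below 2.5515 points per unit.

t = -1.533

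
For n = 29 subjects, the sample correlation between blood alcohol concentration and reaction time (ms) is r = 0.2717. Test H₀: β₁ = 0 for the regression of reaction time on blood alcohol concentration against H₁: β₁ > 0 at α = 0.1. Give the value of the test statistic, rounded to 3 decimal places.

t = r·√(n − 2)/√(1 − r²) = 0.2717·√27/√0.926179 = 1.467.
df = n − 2 = 27.
One-sided p ≈ 0.0770, which is < 0.1, so reject H₀.
There is evidence of a linear association between blood alcohol concentration and reaction time.

t = 1.467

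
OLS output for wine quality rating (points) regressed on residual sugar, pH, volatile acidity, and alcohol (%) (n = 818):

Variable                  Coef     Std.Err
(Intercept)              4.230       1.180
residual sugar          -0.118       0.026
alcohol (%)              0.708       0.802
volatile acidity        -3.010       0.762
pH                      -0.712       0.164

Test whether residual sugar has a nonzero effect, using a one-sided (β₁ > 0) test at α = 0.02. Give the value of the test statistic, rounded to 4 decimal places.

t = -4.5385

Read off: b = -0.118, SE = 0.026 for residual sugar.
H₀: β₁ = 0 vs H₁: β₁ > 0.
t = -0.118 / 0.026 = -4.5385.
df = n − k − 1 = 818 − 4 − 1 = 813.
One-sided p ≈ 1.0000, which is ≥ 0.02, so fail to reject H₀.
The data do not give significant evidence that the true slope on residual sugar is positive, holding the other predictors fixed.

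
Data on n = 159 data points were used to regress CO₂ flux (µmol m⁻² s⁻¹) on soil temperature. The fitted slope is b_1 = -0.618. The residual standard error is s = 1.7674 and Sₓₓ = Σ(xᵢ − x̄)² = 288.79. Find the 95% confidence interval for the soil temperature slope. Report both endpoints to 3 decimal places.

SE(b_1) = s/√Sₓₓ = 1.7674/√288.79 = 0.104002.
df = n − 2 = 157.
t* = t_{0.025, 157} = 1.975189.
Margin = t* × SE = 1.975189 × 0.104002 = 0.20542.
CI: -0.618 ± 0.20542 → (-0.823, -0.413).
With 95% confidence, each one-unit increase in soil temperature is associated with a change of between -0.823 and -0.413 µmol m⁻² s⁻¹ in CO₂ flux.

(-0.823, -0.413)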